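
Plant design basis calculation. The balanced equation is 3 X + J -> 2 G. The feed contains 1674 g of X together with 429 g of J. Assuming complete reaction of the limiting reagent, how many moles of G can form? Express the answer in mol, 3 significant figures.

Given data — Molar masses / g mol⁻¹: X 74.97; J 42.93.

14.9 mol

n(X) = 1674 / 74.97 = 22.33 mol
n(J) = 429.0 / 42.93 = 9.993 mol
n/ν → X: 7.443, J: 9.993; X is limiting.
n(G) = (2/3) × 22.33 = 14.89 mol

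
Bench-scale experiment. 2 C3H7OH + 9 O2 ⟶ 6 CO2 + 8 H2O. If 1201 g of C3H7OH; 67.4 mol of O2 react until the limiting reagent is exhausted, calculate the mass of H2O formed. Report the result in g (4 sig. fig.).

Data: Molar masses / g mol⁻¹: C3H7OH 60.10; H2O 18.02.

1080 g

n(C3H7OH) = 1201 / 60.10 = 19.98 mol
n(O2) = 67.40 mol
n/ν → C3H7OH: 9.990, O2: 7.489; O2 is limiting.
n(H2O) = (8/9) × 67.40 = 59.91 mol
mass = 59.91 × 18.02 = 1080 g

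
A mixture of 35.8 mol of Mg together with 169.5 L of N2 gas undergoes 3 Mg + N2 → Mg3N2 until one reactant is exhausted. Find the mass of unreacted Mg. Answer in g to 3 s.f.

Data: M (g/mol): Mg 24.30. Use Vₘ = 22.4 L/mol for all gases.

n(Mg) = 35.80 mol
n(N2) = 169.5 / 22.4 = 7.567 mol
n/ν for Mg = 35.80/3 = 11.93
n/ν for N2 = 7.567/1 = 7.567
Smallest n/ν is N2 → limiting reagent.
Mg consumed = (3/1) × 7.567 = 22.70 mol
Mg remaining = 35.80 − 22.70 = 13.10 mol
mass = 13.10 × 24.30 = 318.3 g

318 g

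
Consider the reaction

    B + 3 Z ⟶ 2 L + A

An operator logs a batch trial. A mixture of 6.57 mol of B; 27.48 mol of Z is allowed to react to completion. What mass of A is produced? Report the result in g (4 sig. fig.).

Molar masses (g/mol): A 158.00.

n(B) = 6.570 mol
n(Z) = 27.48 mol
n/ν → B: 6.570, Z: 9.160; B is limiting.
n(A) = (1/1) × 6.570 = 6.570 mol
mass = 6.570 × 158.00 = 1038 g

1038 g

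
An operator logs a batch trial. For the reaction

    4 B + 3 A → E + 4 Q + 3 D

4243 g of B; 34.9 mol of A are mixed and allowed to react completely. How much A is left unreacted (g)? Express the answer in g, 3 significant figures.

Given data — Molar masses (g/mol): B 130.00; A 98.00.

1020 g

n(B) = 4243 / 130.00 = 32.64 mol
n(A) = 34.90 mol
n/ν for B = 32.64/4 = 8.160
n/ν for A = 34.90/3 = 11.63
Smallest n/ν is B → limiting reagent.
A consumed = (3/4) × 32.64 = 24.48 mol
A remaining = 34.90 − 24.48 = 10.42 mol
mass = 10.42 × 98.00 = 1021 g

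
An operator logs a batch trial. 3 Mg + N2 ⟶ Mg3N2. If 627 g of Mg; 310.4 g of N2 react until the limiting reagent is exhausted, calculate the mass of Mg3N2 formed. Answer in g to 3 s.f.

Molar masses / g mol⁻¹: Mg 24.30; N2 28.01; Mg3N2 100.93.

868 g

n(Mg) = 627.0 / 24.30 = 25.80 mol
n(N2) = 310.4 / 28.01 = 11.08 mol
n/ν for Mg = 25.80/3 = 8.600
n/ν for N2 = 11.08/1 = 11.08
Smallest n/ν is Mg → limiting reagent.
n(Mg3N2) = (1/3) × 25.80 = 8.600 mol
mass = 8.600 × 100.93 = 868.0 g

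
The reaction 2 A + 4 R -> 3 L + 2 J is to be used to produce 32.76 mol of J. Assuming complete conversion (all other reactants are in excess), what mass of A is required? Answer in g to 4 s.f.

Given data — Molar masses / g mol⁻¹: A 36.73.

1203 g

n(J) = 32.76 mol
n(A) = (2/2) × 32.76 = 32.76 mol
mass = 32.76 × 36.73 = 1203 g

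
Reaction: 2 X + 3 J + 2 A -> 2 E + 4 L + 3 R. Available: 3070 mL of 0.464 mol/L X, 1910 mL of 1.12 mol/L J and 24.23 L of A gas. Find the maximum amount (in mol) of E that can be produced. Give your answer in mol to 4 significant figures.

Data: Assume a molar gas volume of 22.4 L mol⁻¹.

1.082 mol

n(X) = 0.464 × 3070/1000 = 1.424 mol
n(J) = 1.12 × 1910/1000 = 2.139 mol
n(A) = 24.23 / 22.4 = 1.082 mol
n/ν for X = 1.424/2 = 0.7120
n/ν for J = 2.139/3 = 0.7130
n/ν for A = 1.082/2 = 0.5410
Smallest n/ν is A → limiting reagent.
n(E) = (2/2) × 1.082 = 1.082 mol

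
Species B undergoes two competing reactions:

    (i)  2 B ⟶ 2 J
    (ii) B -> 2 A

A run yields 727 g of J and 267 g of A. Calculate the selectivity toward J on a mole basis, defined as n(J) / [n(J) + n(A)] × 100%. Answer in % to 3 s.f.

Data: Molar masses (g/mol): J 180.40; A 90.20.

n(J) = 727 / 180.40 = 4.030 mol
n(A) = 267 / 90.20 = 2.960 mol
selectivity = 4.030/(4.030+2.960) × 100 = 57.65 %

57.7 %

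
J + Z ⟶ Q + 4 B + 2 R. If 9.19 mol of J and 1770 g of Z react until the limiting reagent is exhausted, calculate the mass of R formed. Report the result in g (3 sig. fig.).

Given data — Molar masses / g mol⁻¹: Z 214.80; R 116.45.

1920 g

n(J) = 9.190 mol
n(Z) = 1770 / 214.80 = 8.240 mol
n/ν for J = 9.190/1 = 9.190
n/ν for Z = 8.240/1 = 8.240
Smallest n/ν is Z → limiting reagent.
n(R) = (2/1) × 8.240 = 16.48 mol
mass = 16.48 × 116.45 = 1919 g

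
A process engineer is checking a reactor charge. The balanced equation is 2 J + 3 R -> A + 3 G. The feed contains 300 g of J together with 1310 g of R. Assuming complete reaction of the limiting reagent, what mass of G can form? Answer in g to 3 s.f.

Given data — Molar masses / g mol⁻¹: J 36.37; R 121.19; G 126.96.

1370 g

n(J) = 300.0 / 36.37 = 8.249 mol
n(R) = 1310 / 121.19 = 10.81 mol
n/ν → J: 4.125, R: 3.603; R is limiting.
n(G) = (3/3) × 10.81 = 10.81 mol
mass = 10.81 × 126.96 = 1372 g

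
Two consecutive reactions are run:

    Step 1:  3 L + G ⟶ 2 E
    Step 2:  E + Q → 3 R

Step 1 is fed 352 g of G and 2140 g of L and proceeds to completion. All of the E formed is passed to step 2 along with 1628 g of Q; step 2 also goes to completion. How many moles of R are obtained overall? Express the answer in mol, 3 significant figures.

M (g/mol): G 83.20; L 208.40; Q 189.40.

20.5 mol

Step 1:
n(G) = 352.0 / 83.20 = 4.231 mol
n(L) = 2140 / 208.40 = 10.27 mol
n/ν → G: 4.231, L: 3.423; L is limiting.
n(E) produced = (2/3) × 10.27 = 6.847 mol
Step 2:
n(E) available = 6.847 mol
n(Q) = 1628 / 189.40 = 8.596 mol
n/ν → E: 6.847, Q: 8.596; E is limiting.
n(R) = (3/1) × 6.847 = 20.54 mol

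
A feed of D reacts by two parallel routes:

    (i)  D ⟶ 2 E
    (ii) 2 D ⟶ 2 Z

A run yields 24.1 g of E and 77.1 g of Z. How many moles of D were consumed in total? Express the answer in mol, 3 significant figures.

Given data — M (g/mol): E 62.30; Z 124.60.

n(E) = 24.1 / 62.30 = 0.3868 mol
n(Z) = 77.1 / 124.60 = 0.6188 mol
n(D) via (i) = (1/2)×0.3868 = 0.1934 mol
n(D) via (ii) = (2/2)×0.6188 = 0.6188 mol
total n(D) = 0.1934 + 0.6188 = 0.8122 mol

0.812 mol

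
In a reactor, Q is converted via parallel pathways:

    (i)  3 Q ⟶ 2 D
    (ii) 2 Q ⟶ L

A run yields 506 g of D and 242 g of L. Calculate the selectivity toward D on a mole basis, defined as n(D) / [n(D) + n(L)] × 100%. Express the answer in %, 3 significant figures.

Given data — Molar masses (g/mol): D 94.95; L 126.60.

n(D) = 506 / 94.95 = 5.329 mol
n(L) = 242 / 126.60 = 1.912 mol
selectivity = 5.329/(5.329+1.912) × 100 = 73.59 %

73.6 %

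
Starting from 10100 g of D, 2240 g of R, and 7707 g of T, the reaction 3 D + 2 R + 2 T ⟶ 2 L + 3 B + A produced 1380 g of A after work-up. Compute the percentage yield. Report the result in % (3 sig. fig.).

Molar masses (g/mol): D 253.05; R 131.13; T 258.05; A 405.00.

n(D) = 10100 / 253.05 = 39.91 mol
n(R) = 2240 / 131.13 = 17.08 mol
n(T) = 7707 / 258.05 = 29.87 mol
n/ν for D = 39.91/3 = 13.30
n/ν for R = 17.08/2 = 8.540
n/ν for T = 29.87/2 = 14.94
Smallest n/ν is R → limiting reagent.
theoretical n(A) = (1/2) × 17.08 = 8.540 mol → 3459 g
% yield = 1380 / 3459 × 100 = 39.90 %

39.9 %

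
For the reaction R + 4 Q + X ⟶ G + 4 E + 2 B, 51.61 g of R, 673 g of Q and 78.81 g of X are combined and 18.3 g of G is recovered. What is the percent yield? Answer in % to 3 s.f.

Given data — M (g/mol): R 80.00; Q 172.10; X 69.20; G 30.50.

n(R) = 51.61 / 80.00 = 0.6451 mol
n(Q) = 673.0 / 172.10 = 3.911 mol
n(X) = 78.81 / 69.20 = 1.139 mol
n/ν for R = 0.6451/1 = 0.6451
n/ν for Q = 3.911/4 = 0.9778
n/ν for X = 1.139/1 = 1.139
Smallest n/ν is R → limiting reagent.
theoretical n(G) = (1/1) × 0.6451 = 0.6451 mol → 19.68 g
% yield = 18.3 / 19.68 × 100 = 92.99 %

93.0 %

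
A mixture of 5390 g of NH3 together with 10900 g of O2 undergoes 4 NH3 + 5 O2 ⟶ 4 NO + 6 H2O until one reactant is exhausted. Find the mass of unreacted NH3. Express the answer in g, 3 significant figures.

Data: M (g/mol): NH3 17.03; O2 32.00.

749 g

n(NH3) = 5390 / 17.03 = 316.5 mol
n(O2) = 10900 / 32.00 = 340.6 mol
n/ν for NH3 = 316.5/4 = 79.13
n/ν for O2 = 340.6/5 = 68.12
Smallest n/ν is O2 → limiting reagent.
NH3 consumed = (4/5) × 340.6 = 272.5 mol
NH3 remaining = 316.5 − 272.5 = 44.00 mol
mass = 44.00 × 17.03 = 749.3 g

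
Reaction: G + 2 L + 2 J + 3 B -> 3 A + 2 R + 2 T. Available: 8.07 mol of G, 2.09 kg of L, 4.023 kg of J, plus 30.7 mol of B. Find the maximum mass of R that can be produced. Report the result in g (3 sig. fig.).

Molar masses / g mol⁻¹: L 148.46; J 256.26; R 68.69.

n(G) = 8.070 mol
n(L) = 2.090×1000 / 148.46 = 14.08 mol
n(J) = 4.023×1000 / 256.26 = 15.70 mol
n(B) = 30.70 mol
n/ν for G = 8.070/1 = 8.070
n/ν for L = 14.08/2 = 7.040
n/ν for J = 15.70/2 = 7.850
n/ν for B = 30.70/3 = 10.23
Smallest n/ν is L → limiting reagent.
n(R) = (2/2) × 14.08 = 14.08 mol
mass = 14.08 × 68.69 = 967.2 g

967 g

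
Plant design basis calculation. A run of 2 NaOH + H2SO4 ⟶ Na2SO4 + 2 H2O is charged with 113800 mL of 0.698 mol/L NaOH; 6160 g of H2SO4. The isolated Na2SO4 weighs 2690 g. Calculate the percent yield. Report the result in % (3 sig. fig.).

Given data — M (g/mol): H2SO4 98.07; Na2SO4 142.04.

n(NaOH) = 0.698 × 113800/1000 = 79.43 mol
n(H2SO4) = 6160 / 98.07 = 62.81 mol
n/ν for NaOH = 79.43/2 = 39.72
n/ν for H2SO4 = 62.81/1 = 62.81
Smallest n/ν is NaOH → limiting reagent.
theoretical n(Na2SO4) = (1/2) × 79.43 = 39.72 mol → 5642 g
% yield = 2690 / 5642 × 100 = 47.68 %

47.7 %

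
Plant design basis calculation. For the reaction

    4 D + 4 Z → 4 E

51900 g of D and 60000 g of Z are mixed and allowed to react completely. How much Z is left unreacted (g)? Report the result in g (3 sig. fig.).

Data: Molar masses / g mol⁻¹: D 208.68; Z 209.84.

7810 g

n(D) = 51900 / 208.68 = 248.7 mol
n(Z) = 60000 / 209.84 = 285.9 mol
n/ν → D: 62.18, Z: 71.48; D is limiting.
Z consumed = (4/4) × 248.7 = 248.7 mol
Z remaining = 285.9 − 248.7 = 37.20 mol
mass = 37.20 × 209.84 = 7806 g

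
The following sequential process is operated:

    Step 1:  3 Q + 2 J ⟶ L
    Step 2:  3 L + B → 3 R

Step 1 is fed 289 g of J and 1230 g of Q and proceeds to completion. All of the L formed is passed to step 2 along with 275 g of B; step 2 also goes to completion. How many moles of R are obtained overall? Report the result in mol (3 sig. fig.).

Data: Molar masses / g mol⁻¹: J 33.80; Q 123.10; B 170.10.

Step 1:
n(J) = 289.0 / 33.80 = 8.550 mol
n(Q) = 1230 / 123.10 = 9.992 mol
n/ν for J = 8.550/2 = 4.275
n/ν for Q = 9.992/3 = 3.331
Smallest n/ν is Q → limiting reagent.
n(L) produced = (1/3) × 9.992 = 3.331 mol
Step 2:
n(L) available = 3.331 mol
n(B) = 275.0 / 170.10 = 1.617 mol
n/ν for L = 3.331/3 = 1.110
n/ν for B = 1.617/1 = 1.617
Smallest n/ν is L → limiting reagent.
n(R) = (3/3) × 3.331 = 3.331 mol

3.33 mol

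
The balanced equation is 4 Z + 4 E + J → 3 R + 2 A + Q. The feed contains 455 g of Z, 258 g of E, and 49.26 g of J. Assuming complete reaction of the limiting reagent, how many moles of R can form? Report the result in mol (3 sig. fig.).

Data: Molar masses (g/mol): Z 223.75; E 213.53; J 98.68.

n(Z) = 455.0 / 223.75 = 2.034 mol
n(E) = 258.0 / 213.53 = 1.208 mol
n(J) = 49.26 / 98.68 = 0.4992 mol
n/ν for Z = 2.034/4 = 0.5085
n/ν for E = 1.208/4 = 0.3020
n/ν for J = 0.4992/1 = 0.4992
Smallest n/ν is E → limiting reagent.
n(R) = (3/4) × 1.208 = 0.9060 mol

0.906 mol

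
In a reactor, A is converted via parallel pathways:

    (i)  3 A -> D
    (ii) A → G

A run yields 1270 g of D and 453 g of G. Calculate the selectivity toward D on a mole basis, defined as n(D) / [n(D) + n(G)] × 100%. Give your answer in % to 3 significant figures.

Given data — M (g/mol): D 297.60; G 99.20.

n(D) = 1270 / 297.60 = 4.267 mol
n(G) = 453 / 99.20 = 4.567 mol
selectivity = 4.267/(4.267+4.567) × 100 = 48.30 %

48.3 %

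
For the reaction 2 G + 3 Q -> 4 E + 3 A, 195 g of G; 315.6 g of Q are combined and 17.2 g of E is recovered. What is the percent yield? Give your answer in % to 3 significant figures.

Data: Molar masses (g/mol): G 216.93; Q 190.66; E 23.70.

40.4 %

n(G) = 195.0 / 216.93 = 0.8989 mol
n(Q) = 315.6 / 190.66 = 1.655 mol
n/ν for G = 0.8989/2 = 0.4495
n/ν for Q = 1.655/3 = 0.5517
Smallest n/ν is G → limiting reagent.
theoretical n(E) = (4/2) × 0.8989 = 1.798 mol → 42.61 g
% yield = 17.2 / 42.61 × 100 = 40.37 %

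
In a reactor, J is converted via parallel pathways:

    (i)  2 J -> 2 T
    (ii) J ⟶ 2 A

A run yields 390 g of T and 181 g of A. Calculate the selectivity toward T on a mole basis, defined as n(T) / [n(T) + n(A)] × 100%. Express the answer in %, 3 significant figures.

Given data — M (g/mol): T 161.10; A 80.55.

n(T) = 390 / 161.10 = 2.421 mol
n(A) = 181 / 80.55 = 2.247 mol
selectivity = 2.421/(2.421+2.247) × 100 = 51.86 %

51.9 %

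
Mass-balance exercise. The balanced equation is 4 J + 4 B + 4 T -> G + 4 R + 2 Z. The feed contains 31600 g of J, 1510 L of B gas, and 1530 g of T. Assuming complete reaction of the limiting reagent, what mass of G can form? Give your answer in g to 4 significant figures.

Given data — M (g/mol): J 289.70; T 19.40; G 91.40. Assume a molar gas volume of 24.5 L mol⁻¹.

n(J) = 31600 / 289.70 = 109.1 mol
n(B) = 1510 / 24.5 = 61.63 mol
n(T) = 1530 / 19.40 = 78.87 mol
n/ν for J = 109.1/4 = 27.28
n/ν for B = 61.63/4 = 15.41
n/ν for T = 78.87/4 = 19.72
Smallest n/ν is B → limiting reagent.
n(G) = (1/4) × 61.63 = 15.41 mol
mass = 15.41 × 91.40 = 1408 g

1408 g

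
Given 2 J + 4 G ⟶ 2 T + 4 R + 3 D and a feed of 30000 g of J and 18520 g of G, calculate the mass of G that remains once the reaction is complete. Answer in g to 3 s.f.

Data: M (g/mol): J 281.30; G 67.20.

4190 g

n(J) = 30000 / 281.30 = 106.6 mol
n(G) = 18520 / 67.20 = 275.6 mol
n/ν for J = 106.6/2 = 53.30
n/ν for G = 275.6/4 = 68.90
Smallest n/ν is J → limiting reagent.
G consumed = (4/2) × 106.6 = 213.2 mol
G remaining = 275.6 − 213.2 = 62.40 mol
mass = 62.40 × 67.20 = 4193 g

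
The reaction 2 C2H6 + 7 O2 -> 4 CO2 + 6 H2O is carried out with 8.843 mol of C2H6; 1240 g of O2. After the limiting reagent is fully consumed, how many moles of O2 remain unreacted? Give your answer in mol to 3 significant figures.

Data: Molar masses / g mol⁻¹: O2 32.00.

7.80 mol

n(C2H6) = 8.843 mol
n(O2) = 1240 / 32.00 = 38.75 mol
n/ν → C2H6: 4.422, O2: 5.536; C2H6 is limiting.
O2 consumed = (7/2) × 8.843 = 30.95 mol
O2 remaining = 38.75 − 30.95 = 7.800 mol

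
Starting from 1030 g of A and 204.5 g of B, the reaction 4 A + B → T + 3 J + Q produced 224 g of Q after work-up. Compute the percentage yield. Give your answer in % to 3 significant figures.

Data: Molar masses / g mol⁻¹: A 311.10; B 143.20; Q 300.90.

89.9 %

n(A) = 1030 / 311.10 = 3.311 mol
n(B) = 204.5 / 143.20 = 1.428 mol
n/ν → A: 0.8278, B: 1.428; A is limiting.
theoretical n(Q) = (1/4) × 3.311 = 0.8278 mol → 249.1 g
% yield = 224 / 249.1 × 100 = 89.92 %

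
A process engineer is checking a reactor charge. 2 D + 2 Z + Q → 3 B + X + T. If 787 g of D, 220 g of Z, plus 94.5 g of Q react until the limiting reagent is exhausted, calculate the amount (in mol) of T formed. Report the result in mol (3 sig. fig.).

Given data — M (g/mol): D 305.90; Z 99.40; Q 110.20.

0.858 mol

n(D) = 787.0 / 305.90 = 2.573 mol
n(Z) = 220.0 / 99.40 = 2.213 mol
n(Q) = 94.50 / 110.20 = 0.8575 mol
n/ν for D = 2.573/2 = 1.287
n/ν for Z = 2.213/2 = 1.107
n/ν for Q = 0.8575/1 = 0.8575
Smallest n/ν is Q → limiting reagent.
n(T) = (1/1) × 0.8575 = 0.8575 mol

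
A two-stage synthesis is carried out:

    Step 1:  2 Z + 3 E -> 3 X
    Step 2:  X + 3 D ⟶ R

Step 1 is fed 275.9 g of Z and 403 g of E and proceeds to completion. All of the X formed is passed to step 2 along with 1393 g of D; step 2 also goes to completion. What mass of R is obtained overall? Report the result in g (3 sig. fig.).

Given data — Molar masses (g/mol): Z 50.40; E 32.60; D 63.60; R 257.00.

1880 g

Step 1:
n(Z) = 275.9 / 50.40 = 5.474 mol
n(E) = 403.0 / 32.60 = 12.36 mol
n/ν for Z = 5.474/2 = 2.737
n/ν for E = 12.36/3 = 4.120
Smallest n/ν is Z → limiting reagent.
n(X) produced = (3/2) × 5.474 = 8.211 mol
Step 2:
n(X) available = 8.211 mol
n(D) = 1393 / 63.60 = 21.90 mol
n/ν for X = 8.211/1 = 8.211
n/ν for D = 21.90/3 = 7.300
Smallest n/ν is D → limiting reagent.
n(R) = (1/3) × 21.90 = 7.300 mol
mass = 7.300 × 257.00 = 1876 g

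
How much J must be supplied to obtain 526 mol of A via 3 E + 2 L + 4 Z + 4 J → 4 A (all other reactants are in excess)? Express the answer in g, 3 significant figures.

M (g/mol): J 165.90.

n(A) = 526.0 mol
n(J) = (4/4) × 526.0 = 526.0 mol
mass = 526.0 × 165.90 = 87260 g

87300 g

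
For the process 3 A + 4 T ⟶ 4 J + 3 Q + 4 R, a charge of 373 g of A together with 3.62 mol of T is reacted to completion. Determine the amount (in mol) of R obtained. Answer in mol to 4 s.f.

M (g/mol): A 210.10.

2.367 mol

n(A) = 373.0 / 210.10 = 1.775 mol
n(T) = 3.620 mol
n/ν for A = 1.775/3 = 0.5917
n/ν for T = 3.620/4 = 0.9050
Smallest n/ν is A → limiting reagent.
n(R) = (4/3) × 1.775 = 2.367 mol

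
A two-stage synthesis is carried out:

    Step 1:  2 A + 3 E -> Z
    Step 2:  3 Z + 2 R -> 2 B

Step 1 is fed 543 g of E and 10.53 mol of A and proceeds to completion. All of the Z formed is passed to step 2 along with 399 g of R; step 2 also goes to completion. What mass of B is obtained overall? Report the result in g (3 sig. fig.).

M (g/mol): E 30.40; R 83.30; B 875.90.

Step 1:
n(E) = 543.0 / 30.40 = 17.86 mol
n(A) = 10.53 mol
n/ν for E = 17.86/3 = 5.953
n/ν for A = 10.53/2 = 5.265
Smallest n/ν is A → limiting reagent.
n(Z) produced = (1/2) × 10.53 = 5.265 mol
Step 2:
n(Z) available = 5.265 mol
n(R) = 399.0 / 83.30 = 4.790 mol
n/ν for Z = 5.265/3 = 1.755
n/ν for R = 4.790/2 = 2.395
Smallest n/ν is Z → limiting reagent.
n(B) = (2/3) × 5.265 = 3.510 mol
mass = 3.510 × 875.90 = 3074 g

3070 g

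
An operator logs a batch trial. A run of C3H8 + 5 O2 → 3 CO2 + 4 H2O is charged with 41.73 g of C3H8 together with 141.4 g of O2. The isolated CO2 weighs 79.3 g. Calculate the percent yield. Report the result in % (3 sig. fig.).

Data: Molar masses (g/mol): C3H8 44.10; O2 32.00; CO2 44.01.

n(C3H8) = 41.73 / 44.10 = 0.9463 mol
n(O2) = 141.4 / 32.00 = 4.419 mol
n/ν for C3H8 = 0.9463/1 = 0.9463
n/ν for O2 = 4.419/5 = 0.8838
Smallest n/ν is O2 → limiting reagent.
theoretical n(CO2) = (3/5) × 4.419 = 2.651 mol → 116.7 g
% yield = 79.3 / 116.7 × 100 = 67.95 %

68.0 %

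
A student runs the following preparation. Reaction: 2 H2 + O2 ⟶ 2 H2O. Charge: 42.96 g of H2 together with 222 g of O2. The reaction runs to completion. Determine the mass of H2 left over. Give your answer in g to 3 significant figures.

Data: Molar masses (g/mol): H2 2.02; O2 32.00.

14.9 g

n(H2) = 42.96 / 2.02 = 21.27 mol
n(O2) = 222.0 / 32.00 = 6.938 mol
n/ν → H2: 10.64, O2: 6.938; O2 is limiting.
H2 consumed = (2/1) × 6.938 = 13.88 mol
H2 remaining = 21.27 − 13.88 = 7.390 mol
mass = 7.390 × 2.02 = 14.93 g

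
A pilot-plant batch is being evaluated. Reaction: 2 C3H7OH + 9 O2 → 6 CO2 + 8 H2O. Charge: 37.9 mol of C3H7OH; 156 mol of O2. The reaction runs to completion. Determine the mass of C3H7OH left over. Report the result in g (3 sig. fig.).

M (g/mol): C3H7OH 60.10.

n(C3H7OH) = 37.90 mol
n(O2) = 156.0 mol
n/ν for C3H7OH = 37.90/2 = 18.95
n/ν for O2 = 156.0/9 = 17.33
Smallest n/ν is O2 → limiting reagent.
C3H7OH consumed = (2/9) × 156.0 = 34.67 mol
C3H7OH remaining = 37.90 − 34.67 = 3.230 mol
mass = 3.230 × 60.10 = 194.1 g

194 g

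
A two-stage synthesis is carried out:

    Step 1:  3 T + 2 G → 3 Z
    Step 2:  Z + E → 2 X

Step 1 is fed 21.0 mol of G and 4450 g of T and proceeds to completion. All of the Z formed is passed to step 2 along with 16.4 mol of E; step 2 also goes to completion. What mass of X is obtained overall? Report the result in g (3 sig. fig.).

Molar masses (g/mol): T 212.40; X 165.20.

Step 1:
n(G) = 21.00 mol
n(T) = 4450 / 212.40 = 20.95 mol
n/ν → G: 10.50, T: 6.983; T is limiting.
n(Z) produced = (3/3) × 20.95 = 20.95 mol
Step 2:
n(Z) available = 20.95 mol
n(E) = 16.40 mol
n/ν → Z: 20.95, E: 16.40; E is limiting.
n(X) = (2/1) × 16.40 = 32.80 mol
mass = 32.80 × 165.20 = 5419 g

5420 g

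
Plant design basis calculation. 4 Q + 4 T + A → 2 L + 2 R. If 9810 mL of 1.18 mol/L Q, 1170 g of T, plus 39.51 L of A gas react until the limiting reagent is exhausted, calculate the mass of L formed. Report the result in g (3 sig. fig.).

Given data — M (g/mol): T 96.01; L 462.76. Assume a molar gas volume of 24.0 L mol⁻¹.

1520 g

n(Q) = 1.18 × 9810/1000 = 11.58 mol
n(T) = 1170 / 96.01 = 12.19 mol
n(A) = 39.51 / 24.0 = 1.646 mol
n/ν → Q: 2.895, T: 3.048, A: 1.646; A is limiting.
n(L) = (2/1) × 1.646 = 3.292 mol
mass = 3.292 × 462.76 = 1523 g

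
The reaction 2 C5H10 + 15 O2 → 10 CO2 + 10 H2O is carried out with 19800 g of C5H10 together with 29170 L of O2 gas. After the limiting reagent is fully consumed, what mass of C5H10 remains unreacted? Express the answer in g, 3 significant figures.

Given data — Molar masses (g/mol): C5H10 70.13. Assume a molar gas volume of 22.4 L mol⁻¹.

7620 g

n(C5H10) = 19800 / 70.13 = 282.3 mol
n(O2) = 29170 / 22.4 = 1302 mol
n/ν for C5H10 = 282.3/2 = 141.2
n/ν for O2 = 1302/15 = 86.80
Smallest n/ν is O2 → limiting reagent.
C5H10 consumed = (2/15) × 1302 = 173.6 mol
C5H10 remaining = 282.3 − 173.6 = 108.7 mol
mass = 108.7 × 70.13 = 7623 g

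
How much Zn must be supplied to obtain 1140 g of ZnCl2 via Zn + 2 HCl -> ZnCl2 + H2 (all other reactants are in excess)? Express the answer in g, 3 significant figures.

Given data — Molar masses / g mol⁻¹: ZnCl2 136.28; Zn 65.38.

547 g

n(ZnCl2) = 1140 / 136.28 = 8.365 mol
n(Zn) = (1/1) × 8.365 = 8.365 mol
mass = 8.365 × 65.38 = 546.9 g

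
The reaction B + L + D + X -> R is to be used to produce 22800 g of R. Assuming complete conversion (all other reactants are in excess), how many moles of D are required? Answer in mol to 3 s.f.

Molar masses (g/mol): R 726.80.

n(R) = 22800 / 726.80 = 31.37 mol
n(D) = (1/1) × 31.37 = 31.37 mol

31.4 mol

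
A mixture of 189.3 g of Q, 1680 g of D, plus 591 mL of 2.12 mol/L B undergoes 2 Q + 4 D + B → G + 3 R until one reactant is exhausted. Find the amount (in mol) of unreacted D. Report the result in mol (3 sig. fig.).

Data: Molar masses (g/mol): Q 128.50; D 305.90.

n(Q) = 189.3 / 128.50 = 1.473 mol
n(D) = 1680 / 305.90 = 5.492 mol
n(B) = 2.12 × 591.0/1000 = 1.253 mol
n/ν for Q = 1.473/2 = 0.7365
n/ν for D = 5.492/4 = 1.373
n/ν for B = 1.253/1 = 1.253
Smallest n/ν is Q → limiting reagent.
D consumed = (4/2) × 1.473 = 2.946 mol
D remaining = 5.492 − 2.946 = 2.546 mol

2.55 mol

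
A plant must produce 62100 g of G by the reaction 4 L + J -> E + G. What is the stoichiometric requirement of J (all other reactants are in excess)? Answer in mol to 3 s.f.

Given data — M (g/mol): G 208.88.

n(G) = 62100 / 208.88 = 297.3 mol
n(J) = (1/1) × 297.3 = 297.3 mol

297 mol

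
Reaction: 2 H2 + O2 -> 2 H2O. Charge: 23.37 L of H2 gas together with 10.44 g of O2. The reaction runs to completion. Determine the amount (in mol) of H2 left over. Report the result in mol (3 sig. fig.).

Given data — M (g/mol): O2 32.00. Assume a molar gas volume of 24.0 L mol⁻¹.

0.321 mol

n(H2) = 23.37 / 24.0 = 0.9738 mol
n(O2) = 10.44 / 32.00 = 0.3263 mol
n/ν for H2 = 0.9738/2 = 0.4869
n/ν for O2 = 0.3263/1 = 0.3263
Smallest n/ν is O2 → limiting reagent.
H2 consumed = (2/1) × 0.3263 = 0.6526 mol
H2 remaining = 0.9738 − 0.6526 = 0.3212 mol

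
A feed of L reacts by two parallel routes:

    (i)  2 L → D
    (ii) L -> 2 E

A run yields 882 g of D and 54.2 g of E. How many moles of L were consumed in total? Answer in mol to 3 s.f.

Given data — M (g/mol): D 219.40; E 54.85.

n(D) = 882 / 219.40 = 4.020 mol
n(E) = 54.2 / 54.85 = 0.9881 mol
n(L) via (i) = (2/1)×4.020 = 8.040 mol
n(L) via (ii) = (1/2)×0.9881 = 0.4941 mol
total n(L) = 8.040 + 0.4941 = 8.534 mol

8.53 mol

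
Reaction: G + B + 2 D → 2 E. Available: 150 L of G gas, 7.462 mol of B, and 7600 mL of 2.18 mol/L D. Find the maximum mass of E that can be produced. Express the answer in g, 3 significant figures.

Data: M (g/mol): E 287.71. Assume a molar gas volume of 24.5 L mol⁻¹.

3520 g

n(G) = 150.0 / 24.5 = 6.122 mol
n(B) = 7.462 mol
n(D) = 2.18 × 7600/1000 = 16.57 mol
n/ν for G = 6.122/1 = 6.122
n/ν for B = 7.462/1 = 7.462
n/ν for D = 16.57/2 = 8.285
Smallest n/ν is G → limiting reagent.
n(E) = (2/1) × 6.122 = 12.24 mol
mass = 12.24 × 287.71 = 3522 g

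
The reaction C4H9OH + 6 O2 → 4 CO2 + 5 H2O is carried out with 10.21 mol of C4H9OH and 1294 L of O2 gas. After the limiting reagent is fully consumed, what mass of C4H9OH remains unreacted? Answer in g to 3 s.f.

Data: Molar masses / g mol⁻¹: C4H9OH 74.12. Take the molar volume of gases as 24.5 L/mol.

n(C4H9OH) = 10.21 mol
n(O2) = 1294 / 24.5 = 52.82 mol
n/ν for C4H9OH = 10.21/1 = 10.21
n/ν for O2 = 52.82/6 = 8.803
Smallest n/ν is O2 → limiting reagent.
C4H9OH consumed = (1/6) × 52.82 = 8.803 mol
C4H9OH remaining = 10.21 − 8.803 = 1.407 mol
mass = 1.407 × 74.12 = 104.3 g

104 g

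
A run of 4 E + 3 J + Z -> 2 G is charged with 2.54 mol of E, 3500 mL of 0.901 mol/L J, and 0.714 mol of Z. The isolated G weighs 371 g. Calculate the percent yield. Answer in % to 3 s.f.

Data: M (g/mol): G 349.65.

n(E) = 2.540 mol
n(J) = 0.901 × 3500/1000 = 3.154 mol
n(Z) = 0.7140 mol
n/ν for E = 2.540/4 = 0.6350
n/ν for J = 3.154/3 = 1.051
n/ν for Z = 0.7140/1 = 0.7140
Smallest n/ν is E → limiting reagent.
theoretical n(G) = (2/4) × 2.540 = 1.270 mol → 444.1 g
% yield = 371 / 444.1 × 100 = 83.54 %

83.5 %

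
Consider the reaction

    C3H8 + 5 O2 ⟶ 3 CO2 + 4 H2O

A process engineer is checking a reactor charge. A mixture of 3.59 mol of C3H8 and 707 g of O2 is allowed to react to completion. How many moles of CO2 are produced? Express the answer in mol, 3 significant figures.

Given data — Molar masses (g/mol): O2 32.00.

10.8 mol

n(C3H8) = 3.590 mol
n(O2) = 707.0 / 32.00 = 22.09 mol
n/ν → C3H8: 3.590, O2: 4.418; C3H8 is limiting.
n(CO2) = (3/1) × 3.590 = 10.77 mol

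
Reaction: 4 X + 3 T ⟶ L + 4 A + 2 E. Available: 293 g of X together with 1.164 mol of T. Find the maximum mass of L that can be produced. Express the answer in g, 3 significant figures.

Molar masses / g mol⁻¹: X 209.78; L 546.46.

n(X) = 293.0 / 209.78 = 1.397 mol
n(T) = 1.164 mol
n/ν → X: 0.3493, T: 0.3880; X is limiting.
n(L) = (1/4) × 1.397 = 0.3493 mol
mass = 0.3493 × 546.46 = 190.9 g

191 g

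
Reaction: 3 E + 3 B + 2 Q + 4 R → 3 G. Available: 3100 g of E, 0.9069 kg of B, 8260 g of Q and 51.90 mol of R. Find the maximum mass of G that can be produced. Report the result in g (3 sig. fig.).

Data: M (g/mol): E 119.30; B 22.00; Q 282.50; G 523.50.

n(E) = 3100 / 119.30 = 25.98 mol
n(B) = 0.9069×1000 / 22.00 = 41.22 mol
n(Q) = 8260 / 282.50 = 29.24 mol
n(R) = 51.90 mol
n/ν for E = 25.98/3 = 8.660
n/ν for B = 41.22/3 = 13.74
n/ν for Q = 29.24/2 = 14.62
n/ν for R = 51.90/4 = 12.98
Smallest n/ν is E → limiting reagent.
n(G) = (3/3) × 25.98 = 25.98 mol
mass = 25.98 × 523.50 = 13600 g

13600 g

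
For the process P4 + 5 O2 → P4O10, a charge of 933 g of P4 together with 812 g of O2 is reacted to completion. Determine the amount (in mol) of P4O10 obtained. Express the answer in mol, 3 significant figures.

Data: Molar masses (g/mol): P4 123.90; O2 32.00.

n(P4) = 933.0 / 123.90 = 7.530 mol
n(O2) = 812.0 / 32.00 = 25.38 mol
n/ν → P4: 7.530, O2: 5.076; O2 is limiting.
n(P4O10) = (1/5) × 25.38 = 5.076 mol

5.08 mol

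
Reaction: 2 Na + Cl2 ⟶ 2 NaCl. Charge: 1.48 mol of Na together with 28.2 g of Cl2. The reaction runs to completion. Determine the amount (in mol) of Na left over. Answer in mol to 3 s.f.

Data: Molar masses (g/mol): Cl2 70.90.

n(Na) = 1.480 mol
n(Cl2) = 28.20 / 70.90 = 0.3977 mol
n/ν for Na = 1.480/2 = 0.7400
n/ν for Cl2 = 0.3977/1 = 0.3977
Smallest n/ν is Cl2 → limiting reagent.
Na consumed = (2/1) × 0.3977 = 0.7954 mol
Na remaining = 1.480 − 0.7954 = 0.6846 mol

0.685 mol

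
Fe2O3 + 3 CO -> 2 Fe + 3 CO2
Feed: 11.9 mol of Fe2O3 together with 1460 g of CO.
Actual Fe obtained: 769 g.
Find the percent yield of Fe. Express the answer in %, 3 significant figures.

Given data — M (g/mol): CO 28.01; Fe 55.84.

n(Fe2O3) = 11.90 mol
n(CO) = 1460 / 28.01 = 52.12 mol
n/ν → Fe2O3: 11.90, CO: 17.37; Fe2O3 is limiting.
theoretical n(Fe) = (2/1) × 11.90 = 23.80 mol → 1329 g
% yield = 769 / 1329 × 100 = 57.86 %

57.9 %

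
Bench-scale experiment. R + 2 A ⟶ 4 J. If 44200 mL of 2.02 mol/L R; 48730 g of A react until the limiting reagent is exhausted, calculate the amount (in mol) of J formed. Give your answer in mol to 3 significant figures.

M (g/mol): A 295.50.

n(R) = 2.02 × 44200/1000 = 89.28 mol
n(A) = 48730 / 295.50 = 164.9 mol
n/ν → R: 89.28, A: 82.45; A is limiting.
n(J) = (4/2) × 164.9 = 329.8 mol

330 mol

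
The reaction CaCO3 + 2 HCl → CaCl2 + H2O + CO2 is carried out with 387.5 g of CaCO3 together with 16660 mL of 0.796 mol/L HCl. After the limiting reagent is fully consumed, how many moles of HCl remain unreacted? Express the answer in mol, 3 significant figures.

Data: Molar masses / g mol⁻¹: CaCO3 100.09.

n(CaCO3) = 387.5 / 100.09 = 3.872 mol
n(HCl) = 0.796 × 16660/1000 = 13.26 mol
n/ν for CaCO3 = 3.872/1 = 3.872
n/ν for HCl = 13.26/2 = 6.630
Smallest n/ν is CaCO3 → limiting reagent.
HCl consumed = (2/1) × 3.872 = 7.744 mol
HCl remaining = 13.26 − 7.744 = 5.516 mol

5.52 mol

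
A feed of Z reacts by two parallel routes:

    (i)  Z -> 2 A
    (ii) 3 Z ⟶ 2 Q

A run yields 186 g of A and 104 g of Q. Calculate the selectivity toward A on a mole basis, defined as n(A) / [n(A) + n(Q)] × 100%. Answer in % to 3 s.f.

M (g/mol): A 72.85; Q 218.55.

n(A) = 186 / 72.85 = 2.553 mol
n(Q) = 104 / 218.55 = 0.4759 mol
selectivity = 2.553/(2.553+0.4759) × 100 = 84.29 %

84.3 %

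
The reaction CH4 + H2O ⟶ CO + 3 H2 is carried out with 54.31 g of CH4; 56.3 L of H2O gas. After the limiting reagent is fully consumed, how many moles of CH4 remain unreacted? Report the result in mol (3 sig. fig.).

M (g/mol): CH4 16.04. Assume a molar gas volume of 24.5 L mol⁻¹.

1.09 mol

n(CH4) = 54.31 / 16.04 = 3.386 mol
n(H2O) = 56.30 / 24.5 = 2.298 mol
n/ν for CH4 = 3.386/1 = 3.386
n/ν for H2O = 2.298/1 = 2.298
Smallest n/ν is H2O → limiting reagent.
CH4 consumed = (1/1) × 2.298 = 2.298 mol
CH4 remaining = 3.386 − 2.298 = 1.088 mol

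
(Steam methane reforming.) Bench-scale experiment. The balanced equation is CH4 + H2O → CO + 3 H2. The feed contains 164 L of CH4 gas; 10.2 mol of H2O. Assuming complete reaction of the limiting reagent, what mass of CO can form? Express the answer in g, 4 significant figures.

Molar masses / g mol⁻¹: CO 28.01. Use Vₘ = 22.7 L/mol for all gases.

n(CH4) = 164.0 / 22.7 = 7.225 mol
n(H2O) = 10.20 mol
n/ν → CH4: 7.225, H2O: 10.20; CH4 is limiting.
n(CO) = (1/1) × 7.225 = 7.225 mol
mass = 7.225 × 28.01 = 202.4 g

202.4 g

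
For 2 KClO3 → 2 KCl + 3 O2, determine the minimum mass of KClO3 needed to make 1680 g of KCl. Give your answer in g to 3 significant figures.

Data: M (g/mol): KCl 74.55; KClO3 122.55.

2760 g

n(KCl) = 1680 / 74.55 = 22.54 mol
n(KClO3) = (2/2) × 22.54 = 22.54 mol
mass = 22.54 × 122.55 = 2762 g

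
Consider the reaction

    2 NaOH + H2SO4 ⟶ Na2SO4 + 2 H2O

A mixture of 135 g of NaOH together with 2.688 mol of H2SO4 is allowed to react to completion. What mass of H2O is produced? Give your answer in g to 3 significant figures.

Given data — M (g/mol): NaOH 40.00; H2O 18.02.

60.8 g

n(NaOH) = 135.0 / 40.00 = 3.375 mol
n(H2SO4) = 2.688 mol
n/ν → NaOH: 1.688, H2SO4: 2.688; NaOH is limiting.
n(H2O) = (2/2) × 3.375 = 3.375 mol
mass = 3.375 × 18.02 = 60.82 g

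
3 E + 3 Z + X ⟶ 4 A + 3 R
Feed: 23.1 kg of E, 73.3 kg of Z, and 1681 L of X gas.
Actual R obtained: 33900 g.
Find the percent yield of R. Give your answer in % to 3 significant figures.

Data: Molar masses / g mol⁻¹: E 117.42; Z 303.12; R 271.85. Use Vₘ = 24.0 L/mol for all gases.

n(E) = 23.10×1000 / 117.42 = 196.7 mol
n(Z) = 73.30×1000 / 303.12 = 241.8 mol
n(X) = 1681 / 24.0 = 70.04 mol
n/ν → E: 65.57, Z: 80.60, X: 70.04; E is limiting.
theoretical n(R) = (3/3) × 196.7 = 196.7 mol → 53470 g
% yield = 33900 / 53470 × 100 = 63.40 %

63.4 %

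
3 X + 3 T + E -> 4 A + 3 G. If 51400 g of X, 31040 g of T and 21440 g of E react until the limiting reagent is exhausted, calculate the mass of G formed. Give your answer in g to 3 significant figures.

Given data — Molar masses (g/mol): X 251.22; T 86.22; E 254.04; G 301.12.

61600 g

n(X) = 51400 / 251.22 = 204.6 mol
n(T) = 31040 / 86.22 = 360.0 mol
n(E) = 21440 / 254.04 = 84.40 mol
n/ν for X = 204.6/3 = 68.20
n/ν for T = 360.0/3 = 120.0
n/ν for E = 84.40/1 = 84.40
Smallest n/ν is X → limiting reagent.
n(G) = (3/3) × 204.6 = 204.6 mol
mass = 204.6 × 301.12 = 61610 g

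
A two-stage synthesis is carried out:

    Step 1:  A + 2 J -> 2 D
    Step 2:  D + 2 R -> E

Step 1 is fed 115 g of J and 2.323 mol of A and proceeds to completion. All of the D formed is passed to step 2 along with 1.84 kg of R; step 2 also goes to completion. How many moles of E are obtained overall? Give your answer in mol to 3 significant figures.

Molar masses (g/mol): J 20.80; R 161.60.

Step 1:
n(J) = 115.0 / 20.80 = 5.529 mol
n(A) = 2.323 mol
n/ν for J = 5.529/2 = 2.765
n/ν for A = 2.323/1 = 2.323
Smallest n/ν is A → limiting reagent.
n(D) produced = (2/1) × 2.323 = 4.646 mol
Step 2:
n(D) available = 4.646 mol
n(R) = 1.840×1000 / 161.60 = 11.39 mol
n/ν for D = 4.646/1 = 4.646
n/ν for R = 11.39/2 = 5.695
Smallest n/ν is D → limiting reagent.
n(E) = (1/1) × 4.646 = 4.646 mol

4.65 mol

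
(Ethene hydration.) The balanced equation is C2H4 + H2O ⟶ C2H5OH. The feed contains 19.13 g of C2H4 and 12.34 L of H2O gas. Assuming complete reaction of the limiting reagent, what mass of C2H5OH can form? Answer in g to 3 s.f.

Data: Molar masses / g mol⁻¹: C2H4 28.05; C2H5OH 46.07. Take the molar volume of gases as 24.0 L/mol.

23.7 g

n(C2H4) = 19.13 / 28.05 = 0.6820 mol
n(H2O) = 12.34 / 24.0 = 0.5142 mol
n/ν for C2H4 = 0.6820/1 = 0.6820
n/ν for H2O = 0.5142/1 = 0.5142
Smallest n/ν is H2O → limiting reagent.
n(C2H5OH) = (1/1) × 0.5142 = 0.5142 mol
mass = 0.5142 × 46.07 = 23.69 g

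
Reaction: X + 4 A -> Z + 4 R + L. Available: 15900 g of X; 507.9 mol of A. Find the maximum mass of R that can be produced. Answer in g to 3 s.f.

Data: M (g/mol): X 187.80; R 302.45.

n(X) = 15900 / 187.80 = 84.66 mol
n(A) = 507.9 mol
n/ν for X = 84.66/1 = 84.66
n/ν for A = 507.9/4 = 127.0
Smallest n/ν is X → limiting reagent.
n(R) = (4/1) × 84.66 = 338.6 mol
mass = 338.6 × 302.45 = 102400 g

102000 g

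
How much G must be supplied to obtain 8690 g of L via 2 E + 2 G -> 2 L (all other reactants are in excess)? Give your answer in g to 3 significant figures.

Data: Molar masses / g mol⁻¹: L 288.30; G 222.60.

n(L) = 8690 / 288.30 = 30.14 mol
n(G) = (2/2) × 30.14 = 30.14 mol
mass = 30.14 × 222.60 = 6709 g

6710 g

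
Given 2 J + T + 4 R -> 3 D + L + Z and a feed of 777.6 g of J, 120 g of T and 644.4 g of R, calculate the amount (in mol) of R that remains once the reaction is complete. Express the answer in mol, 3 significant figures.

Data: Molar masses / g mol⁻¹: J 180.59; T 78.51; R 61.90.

4.30 mol

n(J) = 777.6 / 180.59 = 4.306 mol
n(T) = 120.0 / 78.51 = 1.528 mol
n(R) = 644.4 / 61.90 = 10.41 mol
n/ν → J: 2.153, T: 1.528, R: 2.603; T is limiting.
R consumed = (4/1) × 1.528 = 6.112 mol
R remaining = 10.41 − 6.112 = 4.298 mol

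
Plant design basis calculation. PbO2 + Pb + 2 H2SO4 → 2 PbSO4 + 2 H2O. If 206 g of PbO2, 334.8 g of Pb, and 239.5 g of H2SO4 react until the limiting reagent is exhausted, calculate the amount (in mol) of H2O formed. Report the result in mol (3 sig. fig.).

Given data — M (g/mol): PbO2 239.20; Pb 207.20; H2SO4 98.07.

n(PbO2) = 206.0 / 239.20 = 0.8612 mol
n(Pb) = 334.8 / 207.20 = 1.616 mol
n(H2SO4) = 239.5 / 98.07 = 2.442 mol
n/ν → PbO2: 0.8612, Pb: 1.616, H2SO4: 1.221; PbO2 is limiting.
n(H2O) = (2/1) × 0.8612 = 1.722 mol

1.72 mol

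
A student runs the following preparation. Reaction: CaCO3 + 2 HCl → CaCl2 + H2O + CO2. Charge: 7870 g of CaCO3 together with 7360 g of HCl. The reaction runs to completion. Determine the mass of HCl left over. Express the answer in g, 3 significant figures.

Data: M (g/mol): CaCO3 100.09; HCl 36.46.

n(CaCO3) = 7870 / 100.09 = 78.63 mol
n(HCl) = 7360 / 36.46 = 201.9 mol
n/ν for CaCO3 = 78.63/1 = 78.63
n/ν for HCl = 201.9/2 = 101.0
Smallest n/ν is CaCO3 → limiting reagent.
HCl consumed = (2/1) × 78.63 = 157.3 mol
HCl remaining = 201.9 − 157.3 = 44.60 mol
mass = 44.60 × 36.46 = 1626 g

1630 g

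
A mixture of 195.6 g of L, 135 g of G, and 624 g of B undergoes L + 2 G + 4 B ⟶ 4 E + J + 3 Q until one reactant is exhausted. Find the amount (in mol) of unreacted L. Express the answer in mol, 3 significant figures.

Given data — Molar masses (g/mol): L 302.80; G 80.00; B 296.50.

0.120 mol

n(L) = 195.6 / 302.80 = 0.6460 mol
n(G) = 135.0 / 80.00 = 1.688 mol
n(B) = 624.0 / 296.50 = 2.105 mol
n/ν → L: 0.6460, G: 0.8440, B: 0.5263; B is limiting.
L consumed = (1/4) × 2.105 = 0.5263 mol
L remaining = 0.6460 − 0.5263 = 0.1197 mol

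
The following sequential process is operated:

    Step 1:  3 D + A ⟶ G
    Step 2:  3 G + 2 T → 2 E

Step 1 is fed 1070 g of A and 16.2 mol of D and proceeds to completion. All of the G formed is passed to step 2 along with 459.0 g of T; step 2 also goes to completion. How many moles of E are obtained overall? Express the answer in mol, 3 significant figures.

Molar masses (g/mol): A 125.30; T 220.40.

2.08 mol

Step 1:
n(A) = 1070 / 125.30 = 8.540 mol
n(D) = 16.20 mol
n/ν for A = 8.540/1 = 8.540
n/ν for D = 16.20/3 = 5.400
Smallest n/ν is D → limiting reagent.
n(G) produced = (1/3) × 16.20 = 5.400 mol
Step 2:
n(G) available = 5.400 mol
n(T) = 459.0 / 220.40 = 2.083 mol
n/ν for G = 5.400/3 = 1.800
n/ν for T = 2.083/2 = 1.042
Smallest n/ν is T → limiting reagent.
n(E) = (2/2) × 2.083 = 2.083 mol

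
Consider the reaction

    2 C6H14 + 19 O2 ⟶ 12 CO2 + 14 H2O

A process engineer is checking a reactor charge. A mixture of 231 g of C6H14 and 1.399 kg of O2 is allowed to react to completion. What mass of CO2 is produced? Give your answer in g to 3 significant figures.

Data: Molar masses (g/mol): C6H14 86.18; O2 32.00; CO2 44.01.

n(C6H14) = 231.0 / 86.18 = 2.680 mol
n(O2) = 1.399×1000 / 32.00 = 43.72 mol
n/ν → C6H14: 1.340, O2: 2.301; C6H14 is limiting.
n(CO2) = (12/2) × 2.680 = 16.08 mol
mass = 16.08 × 44.01 = 707.7 g

708 g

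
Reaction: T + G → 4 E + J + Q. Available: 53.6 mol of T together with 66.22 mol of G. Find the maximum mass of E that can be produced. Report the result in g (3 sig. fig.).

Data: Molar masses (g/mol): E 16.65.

n(T) = 53.60 mol
n(G) = 66.22 mol
n/ν → T: 53.60, G: 66.22; T is limiting.
n(E) = (4/1) × 53.60 = 214.4 mol
mass = 214.4 × 16.65 = 3570 g

3570 g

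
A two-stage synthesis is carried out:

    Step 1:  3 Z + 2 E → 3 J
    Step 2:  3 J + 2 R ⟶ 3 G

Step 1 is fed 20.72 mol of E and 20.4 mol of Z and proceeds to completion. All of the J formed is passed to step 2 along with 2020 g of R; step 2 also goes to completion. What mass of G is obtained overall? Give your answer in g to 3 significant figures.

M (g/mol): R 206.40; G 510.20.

7490 g

Step 1:
n(E) = 20.72 mol
n(Z) = 20.40 mol
n/ν → E: 10.36, Z: 6.800; Z is limiting.
n(J) produced = (3/3) × 20.40 = 20.40 mol
Step 2:
n(J) available = 20.40 mol
n(R) = 2020 / 206.40 = 9.787 mol
n/ν → J: 6.800, R: 4.894; R is limiting.
n(G) = (3/2) × 9.787 = 14.68 mol
mass = 14.68 × 510.20 = 7490 g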